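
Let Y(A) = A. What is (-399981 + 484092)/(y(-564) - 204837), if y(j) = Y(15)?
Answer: -28037/68274 ≈ -0.41065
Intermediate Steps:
y(j) = 15
(-399981 + 484092)/(y(-564) - 204837) = (-399981 + 484092)/(15 - 204837) = 84111/(-204822) = 84111*(-1/204822) = -28037/68274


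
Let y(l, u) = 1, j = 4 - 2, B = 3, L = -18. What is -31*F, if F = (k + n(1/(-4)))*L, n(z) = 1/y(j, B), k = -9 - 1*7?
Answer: -8370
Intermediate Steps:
k = -16 (k = -9 - 7 = -16)
j = 2
n(z) = 1 (n(z) = 1/1 = 1)
F = 270 (F = (-16 + 1)*(-18) = -15*(-18) = 270)
-31*F = -31*270 = -8370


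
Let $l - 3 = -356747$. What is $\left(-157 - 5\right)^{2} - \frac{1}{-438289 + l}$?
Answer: $\frac{20864846053}{795033} \approx 26244.0$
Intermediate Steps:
$l = -356744$ ($l = 3 - 356747 = -356744$)
$\left(-157 - 5\right)^{2} - \frac{1}{-438289 + l} = \left(-157 - 5\right)^{2} - \frac{1}{-438289 - 356744} = \left(-162\right)^{2} - \frac{1}{-795033} = 26244 - - \frac{1}{795033} = 26244 + \frac{1}{795033} = \frac{20864846053}{795033}$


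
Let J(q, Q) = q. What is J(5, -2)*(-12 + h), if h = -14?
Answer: -130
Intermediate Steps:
J(5, -2)*(-12 + h) = 5*(-12 - 14) = 5*(-26) = -130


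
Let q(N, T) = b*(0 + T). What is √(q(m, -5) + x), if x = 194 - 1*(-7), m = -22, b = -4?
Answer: √221 ≈ 14.866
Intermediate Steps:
x = 201 (x = 194 + 7 = 201)
q(N, T) = -4*T (q(N, T) = -4*(0 + T) = -4*T)
√(q(m, -5) + x) = √(-4*(-5) + 201) = √(20 + 201) = √221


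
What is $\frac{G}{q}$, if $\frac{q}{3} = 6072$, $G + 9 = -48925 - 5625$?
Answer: $- \frac{54559}{18216} \approx -2.9951$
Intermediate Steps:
$G = -54559$ ($G = -9 - 54550 = -54559$)
$q = 18216$ ($q = 3 \cdot 6072 = 18216$)
$\frac{G}{q} = - \frac{54559}{18216}$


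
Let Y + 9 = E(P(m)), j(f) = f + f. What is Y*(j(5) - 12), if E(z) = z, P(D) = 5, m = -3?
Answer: 8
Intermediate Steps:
j(f) = 2*f
Y = -4 (Y = -9 + 5 = -4)
Y*(j(5) - 12) = -4*(2*5 - 12) = -4*(10 - 12) = -4*(-2) = 8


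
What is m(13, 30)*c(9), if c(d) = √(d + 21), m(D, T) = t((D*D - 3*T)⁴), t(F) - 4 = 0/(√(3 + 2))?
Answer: 4*√30 ≈ 21.909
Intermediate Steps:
t(F) = 4 (t(F) = 4 + 0/(√(3 + 2)) = 4 + 0/(√5) = 4 + 0*(√5/5) = 4 + 0 = 4)
m(D, T) = 4
c(d) = √(21 + d)
m(13, 30)*c(9) = 4*√(21 + 9) = 4*√30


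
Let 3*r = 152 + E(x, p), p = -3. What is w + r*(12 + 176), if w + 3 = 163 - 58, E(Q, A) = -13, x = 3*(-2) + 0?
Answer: 26438/3 ≈ 8812.7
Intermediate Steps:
x = -6 (x = -6 + 0 = -6)
w = 102 (w = -3 + (163 - 58) = -3 + 105 = 102)
r = 139/3 (r = (152 - 13)/3 = (⅓)*139 = 139/3 ≈ 46.333)
w + r*(12 + 176) = 102 + 139*(12 + 176)/3 = 102 + (139/3)*188 = 102 + 26132/3 = 26438/3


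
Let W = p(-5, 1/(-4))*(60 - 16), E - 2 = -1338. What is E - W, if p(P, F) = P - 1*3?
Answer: -984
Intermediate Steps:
p(P, F) = -3 + P (p(P, F) = P - 3 = -3 + P)
E = -1336 (E = 2 - 1338 = -1336)
W = -352 (W = (-3 - 5)*(60 - 16) = -8*44 = -352)
E - W = -1336 - 1*(-352) = -1336 + 352 = -984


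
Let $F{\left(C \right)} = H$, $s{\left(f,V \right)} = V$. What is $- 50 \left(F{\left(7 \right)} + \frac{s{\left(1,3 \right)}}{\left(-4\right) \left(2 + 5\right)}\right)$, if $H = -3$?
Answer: $\frac{2175}{14} \approx 155.36$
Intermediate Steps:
$F{\left(C \right)} = -3$
$- 50 \left(F{\left(7 \right)} + \frac{s{\left(1,3 \right)}}{\left(-4\right) \left(2 + 5\right)}\right) = - 50 \left(-3 + \frac{3}{\left(-4\right) \left(2 + 5\right)}\right) = - 50 \left(-3 + \frac{3}{\left(-4\right) 7}\right) = - 50 \left(-3 + \frac{3}{-28}\right) = - 50 \left(-3 + 3 \left(- \frac{1}{28}\right)\right) = - 50 \left(-3 - \frac{3}{28}\right) = \left(-50\right) \left(- \frac{87}{28}\right) = \frac{2175}{14}$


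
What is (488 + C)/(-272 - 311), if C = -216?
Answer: -272/583 ≈ -0.46655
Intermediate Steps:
(488 + C)/(-272 - 311) = (488 - 216)/(-272 - 311) = 272/(-583) = 272*(-1/583) = -272/583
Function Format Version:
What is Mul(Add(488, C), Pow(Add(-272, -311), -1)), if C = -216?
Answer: Rational(-272, 583) ≈ -0.46655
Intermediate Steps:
Mul(Add(488, C), Pow(Add(-272, -311), -1)) = Mul(Add(488, -216), Pow(Add(-272, -311), -1)) = Mul(272, Pow(-583, -1)) = Mul(272, Rational(-1, 583)) = Rational(-272, 583)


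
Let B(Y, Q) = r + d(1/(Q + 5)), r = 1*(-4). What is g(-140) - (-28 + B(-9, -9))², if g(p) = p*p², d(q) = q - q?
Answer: -2745024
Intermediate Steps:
d(q) = 0
r = -4
g(p) = p³
B(Y, Q) = -4 (B(Y, Q) = -4 + 0 = -4)
g(-140) - (-28 + B(-9, -9))² = (-140)³ - (-28 - 4)² = -2744000 - 1*(-32)² = -2744000 - 1*1024 = -2744000 - 1024 = -2745024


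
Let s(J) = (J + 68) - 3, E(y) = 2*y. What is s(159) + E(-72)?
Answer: 80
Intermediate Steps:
s(J) = 65 + J (s(J) = (68 + J) - 3 = 65 + J)
s(159) + E(-72) = (65 + 159) + 2*(-72) = 224 - 144 = 80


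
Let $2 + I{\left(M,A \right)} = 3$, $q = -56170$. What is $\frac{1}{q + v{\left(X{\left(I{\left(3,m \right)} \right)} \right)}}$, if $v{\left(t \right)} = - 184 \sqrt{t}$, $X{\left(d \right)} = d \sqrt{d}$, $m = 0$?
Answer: $- \frac{1}{56354} \approx -1.7745 \cdot 10^{-5}$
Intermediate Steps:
$I{\left(M,A \right)} = 1$ ($I{\left(M,A \right)} = -2 + 3 = 1$)
$X{\left(d \right)} = d^{\frac{3}{2}}$
$\frac{1}{q + v{\left(X{\left(I{\left(3,m \right)} \right)} \right)}} = \frac{1}{-56170 - 184 \sqrt{1^{\frac{3}{2}}}} = \frac{1}{-56170 - 184 \sqrt{1}} = \frac{1}{-56170 - 184} = \frac{1}{-56354} = - \frac{1}{56354}$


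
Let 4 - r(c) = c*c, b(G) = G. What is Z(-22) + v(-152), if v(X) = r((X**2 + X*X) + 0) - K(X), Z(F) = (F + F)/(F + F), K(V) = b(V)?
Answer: -2135179107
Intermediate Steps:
K(V) = V
Z(F) = 1 (Z(F) = (2*F)/((2*F)) = (2*F)*(1/(2*F)) = 1)
r(c) = 4 - c**2 (r(c) = 4 - c*c = 4 - c**2)
v(X) = 4 - X - 4*X**4 (v(X) = (4 - ((X**2 + X*X) + 0)**2) - X = (4 - ((X**2 + X**2) + 0)**2) - X = (4 - (2*X**2 + 0)**2) - X = (4 - (2*X**2)**2) - X = (4 - 4*X**4) - X = 4 - X - 4*X**4)
Z(-22) + v(-152) = 1 + (4 - 1*(-152) - 4*(-152)**4) = 1 + (4 + 152 - 4*533794816) = 1 + (4 + 152 - 2135179264) = 1 - 2135179108 = -2135179107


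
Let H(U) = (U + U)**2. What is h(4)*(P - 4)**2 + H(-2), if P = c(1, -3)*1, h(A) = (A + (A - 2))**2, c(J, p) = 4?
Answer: 16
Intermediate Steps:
h(A) = (-2 + 2*A)**2 (h(A) = (A + (-2 + A))**2 = (-2 + 2*A)**2)
H(U) = 4*U**2 (H(U) = (2*U)**2 = 4*U**2)
P = 4 (P = 4*1 = 4)
h(4)*(P - 4)**2 + H(-2) = (4*(-1 + 4)**2)*(4 - 4)**2 + 4*(-2)**2 = (4*3**2)*0**2 + 4*4 = (4*9)*0 + 16 = 36*0 + 16 = 0 + 16 = 16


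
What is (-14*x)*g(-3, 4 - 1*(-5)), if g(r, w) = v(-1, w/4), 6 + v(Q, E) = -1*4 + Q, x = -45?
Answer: -6930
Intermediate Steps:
v(Q, E) = -10 + Q (v(Q, E) = -6 + (-1*4 + Q) = -6 + (-4 + Q) = -10 + Q)
g(r, w) = -11 (g(r, w) = -10 - 1 = -11)
(-14*x)*g(-3, 4 - 1*(-5)) = -14*(-45)*(-11) = 630*(-11) = -6930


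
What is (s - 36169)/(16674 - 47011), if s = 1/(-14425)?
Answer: 521737826/437611225 ≈ 1.1922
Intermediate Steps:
s = -1/14425 ≈ -6.9324e-5
(s - 36169)/(16674 - 47011) = (-1/14425 - 36169)/(16674 - 47011) = -521737826/14425/(-30337) = -521737826/14425*(-1/30337) = 521737826/437611225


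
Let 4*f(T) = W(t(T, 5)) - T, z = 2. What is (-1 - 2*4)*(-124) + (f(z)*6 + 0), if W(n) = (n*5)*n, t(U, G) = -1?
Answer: 2241/2 ≈ 1120.5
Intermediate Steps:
W(n) = 5*n² (W(n) = (5*n)*n = 5*n²)
f(T) = 5/4 - T/4 (f(T) = (5*(-1)² - T)/4 = (5*1 - T)/4 = (5 - T)/4 = 5/4 - T/4)
(-1 - 2*4)*(-124) + (f(z)*6 + 0) = (-1 - 2*4)*(-124) + ((5/4 - ¼*2)*6 + 0) = (-1 - 8)*(-124) + ((5/4 - ½)*6 + 0) = -9*(-124) + ((¾)*6 + 0) = 1116 + (9/2 + 0) = 1116 + 9/2 = 2241/2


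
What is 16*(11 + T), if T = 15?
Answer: 416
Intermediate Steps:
16*(11 + T) = 16*(11 + 15) = 16*26 = 416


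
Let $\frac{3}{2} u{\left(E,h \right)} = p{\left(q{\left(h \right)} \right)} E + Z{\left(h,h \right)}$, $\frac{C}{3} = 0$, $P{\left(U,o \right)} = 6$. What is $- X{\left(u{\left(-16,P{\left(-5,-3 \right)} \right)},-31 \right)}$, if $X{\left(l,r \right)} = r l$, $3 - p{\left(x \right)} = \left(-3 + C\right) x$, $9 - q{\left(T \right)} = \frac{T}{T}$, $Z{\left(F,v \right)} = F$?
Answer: $-8804$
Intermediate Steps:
$C = 0$ ($C = 3 \cdot 0 = 0$)
$q{\left(T \right)} = 8$ ($q{\left(T \right)} = 9 - \frac{T}{T} = 9 - 1 = 8$)
$p{\left(x \right)} = 3 + 3 x$ ($p{\left(x \right)} = 3 - \left(-3 + 0\right) x = 3 - - 3 x = 3 + 3 x$)
$u{\left(E,h \right)} = 18 E + \frac{2 h}{3}$ ($u{\left(E,h \right)} = \frac{2 \left(\left(3 + 3 \cdot 8\right) E + h\right)}{3} = \frac{2 \left(\left(3 + 24\right) E + h\right)}{3} = \frac{2 \left(27 E + h\right)}{3} = \frac{2 \left(h + 27 E\right)}{3} = 18 E + \frac{2 h}{3}$)
$X{\left(l,r \right)} = l r$
$- X{\left(u{\left(-16,P{\left(-5,-3 \right)} \right)},-31 \right)} = - \left(18 \left(-16\right) + \frac{2}{3} \cdot 6\right) \left(-31\right) = - \left(-288 + 4\right) \left(-31\right) = - \left(-284\right) \left(-31\right) = \left(-1\right) 8804 = -8804$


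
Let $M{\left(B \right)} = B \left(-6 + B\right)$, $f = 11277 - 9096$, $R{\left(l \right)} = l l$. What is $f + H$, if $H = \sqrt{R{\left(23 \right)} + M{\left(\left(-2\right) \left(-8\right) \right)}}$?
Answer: $2181 + \sqrt{689} \approx 2207.3$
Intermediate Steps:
$R{\left(l \right)} = l^{2}$
$f = 2181$ ($f = 11277 - 9096 = 2181$)
$H = \sqrt{689}$ ($H = \sqrt{23^{2} + \left(-2\right) \left(-8\right) \left(-6 - -16\right)} = \sqrt{529 + 16 \left(-6 + 16\right)} = \sqrt{529 + 16 \cdot 10} = \sqrt{529 + 160} = \sqrt{689} \approx 26.249$)
$f + H = 2181 + \sqrt{689}$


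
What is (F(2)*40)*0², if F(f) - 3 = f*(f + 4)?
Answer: 0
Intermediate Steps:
F(f) = 3 + f*(4 + f) (F(f) = 3 + f*(f + 4) = 3 + f*(4 + f))
(F(2)*40)*0² = ((3 + 2² + 4*2)*40)*0² = ((3 + 4 + 8)*40)*0 = (15*40)*0 = 600*0 = 0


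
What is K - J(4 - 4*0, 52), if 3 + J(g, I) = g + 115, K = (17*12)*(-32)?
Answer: -6644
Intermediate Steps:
K = -6528 (K = 204*(-32) = -6528)
J(g, I) = 112 + g (J(g, I) = -3 + (g + 115) = -3 + (115 + g) = 112 + g)
K - J(4 - 4*0, 52) = -6528 - (112 + (4 - 4*0)) = -6528 - (112 + (4 + 0)) = -6528 - (112 + 4) = -6528 - 1*116 = -6528 - 116 = -6644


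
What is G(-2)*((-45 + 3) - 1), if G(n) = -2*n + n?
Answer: -86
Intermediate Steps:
G(n) = -n
G(-2)*((-45 + 3) - 1) = (-1*(-2))*((-45 + 3) - 1) = 2*(-42 - 1) = 2*(-43) = -86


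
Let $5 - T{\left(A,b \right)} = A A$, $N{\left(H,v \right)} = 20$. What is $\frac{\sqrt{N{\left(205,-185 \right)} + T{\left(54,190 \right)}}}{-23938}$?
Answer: $- \frac{7 i \sqrt{59}}{23938} \approx - 0.0022461 i$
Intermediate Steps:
$T{\left(A,b \right)} = 5 - A^{2}$ ($T{\left(A,b \right)} = 5 - A A = 5 - A^{2}$)
$\frac{\sqrt{N{\left(205,-185 \right)} + T{\left(54,190 \right)}}}{-23938} = \frac{\sqrt{20 + \left(5 - 54^{2}\right)}}{-23938} = \sqrt{20 + \left(5 - 2916\right)} \left(- \frac{1}{23938}\right) = \sqrt{20 - 2911} \left(- \frac{1}{23938}\right) = \sqrt{-2891} \left(- \frac{1}{23938}\right) = 7 i \sqrt{59} \left(- \frac{1}{23938}\right) = - \frac{7 i \sqrt{59}}{23938}$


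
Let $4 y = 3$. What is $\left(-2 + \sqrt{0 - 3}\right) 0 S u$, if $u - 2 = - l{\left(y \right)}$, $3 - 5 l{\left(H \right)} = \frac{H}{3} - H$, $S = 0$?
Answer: $0$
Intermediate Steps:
$y = \frac{3}{4}$ ($y = \frac{1}{4} \cdot 3 = \frac{3}{4} \approx 0.75$)
$l{\left(H \right)} = \frac{3}{5} + \frac{2 H}{15}$ ($l{\left(H \right)} = \frac{3}{5} - \frac{\frac{H}{3} - H}{5} = \frac{3}{5} - \frac{\left(- \frac{2}{3}\right) H}{5} = \frac{3}{5} + \frac{2 H}{15}$)
$u = \frac{13}{10}$ ($u = 2 - \left(\frac{3}{5} + \frac{2}{15} \cdot \frac{3}{4}\right) = 2 - \left(\frac{3}{5} + \frac{1}{10}\right) = 2 - \frac{7}{10} = \frac{13}{10} \approx 1.3$)
$\left(-2 + \sqrt{0 - 3}\right) 0 S u = \left(-2 + \sqrt{0 - 3}\right) 0 \cdot 0 \cdot \frac{13}{10} = \left(-2 + \sqrt{-3}\right) 0 \cdot \frac{13}{10} = \left(-2 + i \sqrt{3}\right) 0 = 0$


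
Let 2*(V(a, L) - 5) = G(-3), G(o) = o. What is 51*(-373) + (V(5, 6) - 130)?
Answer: -38299/2 ≈ -19150.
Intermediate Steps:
V(a, L) = 7/2 (V(a, L) = 5 + (1/2)*(-3) = 5 - 3/2 = 7/2)
51*(-373) + (V(5, 6) - 130) = 51*(-373) + (7/2 - 130) = -19023 - 253/2 = -38299/2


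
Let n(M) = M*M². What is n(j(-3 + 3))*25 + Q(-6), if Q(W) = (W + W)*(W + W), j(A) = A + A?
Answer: 144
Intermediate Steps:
j(A) = 2*A
Q(W) = 4*W² (Q(W) = (2*W)*(2*W) = 4*W²)
n(M) = M³
n(j(-3 + 3))*25 + Q(-6) = (2*(-3 + 3))³*25 + 4*(-6)² = (2*0)³*25 + 4*36 = 0³*25 + 144 = 0*25 + 144 = 0 + 144 = 144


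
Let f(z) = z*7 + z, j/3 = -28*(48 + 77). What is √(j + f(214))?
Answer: 26*I*√13 ≈ 93.744*I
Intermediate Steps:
j = -10500 (j = 3*(-28*(48 + 77)) = 3*(-28*125) = 3*(-3500) = -10500)
f(z) = 8*z (f(z) = 7*z + z = 8*z)
√(j + f(214)) = √(-10500 + 8*214) = √(-10500 + 1712) = √(-8788) = 26*I*√13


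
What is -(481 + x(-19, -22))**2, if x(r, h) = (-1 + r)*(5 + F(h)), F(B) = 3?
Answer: -103041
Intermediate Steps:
x(r, h) = -8 + 8*r (x(r, h) = (-1 + r)*(5 + 3) = (-1 + r)*8 = -8 + 8*r)
-(481 + x(-19, -22))**2 = -(481 + (-8 + 8*(-19)))**2 = -(481 + (-8 - 152))**2 = -(481 - 160)**2 = -1*321**2 = -1*103041 = -103041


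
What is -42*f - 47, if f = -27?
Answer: 1087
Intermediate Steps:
-42*f - 47 = -42*(-27) - 47 = 1134 - 47 = 1087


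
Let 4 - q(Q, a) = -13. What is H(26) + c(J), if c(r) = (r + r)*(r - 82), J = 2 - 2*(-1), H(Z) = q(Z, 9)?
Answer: -607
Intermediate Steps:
q(Q, a) = 17 (q(Q, a) = 4 - 1*(-13) = 4 + 13 = 17)
H(Z) = 17
J = 4 (J = 2 + 2 = 4)
c(r) = 2*r*(-82 + r) (c(r) = (2*r)*(-82 + r) = 2*r*(-82 + r))
H(26) + c(J) = 17 + 2*4*(-82 + 4) = 17 + 2*4*(-78) = 17 - 624 = -607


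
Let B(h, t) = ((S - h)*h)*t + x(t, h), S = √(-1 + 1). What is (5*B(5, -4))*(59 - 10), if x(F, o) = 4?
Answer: 25480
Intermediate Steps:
S = 0 (S = √0 = 0)
B(h, t) = 4 - t*h² (B(h, t) = ((0 - h)*h)*t + 4 = ((-h)*h)*t + 4 = (-h²)*t + 4 = -t*h² + 4 = 4 - t*h²)
(5*B(5, -4))*(59 - 10) = (5*(4 - 1*(-4)*5²))*(59 - 10) = (5*(4 - 1*(-4)*25))*49 = (5*(4 + 100))*49 = (5*104)*49 = 520*49 = 25480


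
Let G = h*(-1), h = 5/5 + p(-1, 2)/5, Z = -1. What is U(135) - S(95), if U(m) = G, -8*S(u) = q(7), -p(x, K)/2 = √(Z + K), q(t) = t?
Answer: 11/40 ≈ 0.27500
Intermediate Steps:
p(x, K) = -2*√(-1 + K)
S(u) = -7/8 (S(u) = -⅛*7 = -7/8)
h = ⅗ (h = 5/5 - 2*√(-1 + 2)/5 = 5*(⅕) - 2*√1*(⅕) = 1 - 2*1*(⅕) = 1 - 2*⅕ = 1 - ⅖ = ⅗ ≈ 0.60000)
G = -⅗ (G = (⅗)*(-1) = -⅗ ≈ -0.60000)
U(m) = -⅗
U(135) - S(95) = -⅗ - 1*(-7/8) = -⅗ + 7/8 = 11/40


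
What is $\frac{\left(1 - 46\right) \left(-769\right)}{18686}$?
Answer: $\frac{34605}{18686} \approx 1.8519$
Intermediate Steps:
$\frac{\left(1 - 46\right) \left(-769\right)}{18686} = \left(1 - 46\right) \left(-769\right) \frac{1}{18686} = \left(-45\right) \left(-769\right) \frac{1}{18686} = 34605 \cdot \frac{1}{18686} = \frac{34605}{18686}$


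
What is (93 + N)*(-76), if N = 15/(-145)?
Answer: -204744/29 ≈ -7060.1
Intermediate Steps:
N = -3/29 (N = 15*(-1/145) = -3/29 ≈ -0.10345)
(93 + N)*(-76) = (93 - 3/29)*(-76) = (2694/29)*(-76) = -204744/29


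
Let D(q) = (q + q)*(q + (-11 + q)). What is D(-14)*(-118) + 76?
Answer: -128780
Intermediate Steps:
D(q) = 2*q*(-11 + 2*q) (D(q) = (2*q)*(-11 + 2*q) = 2*q*(-11 + 2*q))
D(-14)*(-118) + 76 = (2*(-14)*(-11 + 2*(-14)))*(-118) + 76 = (2*(-14)*(-11 - 28))*(-118) + 76 = (2*(-14)*(-39))*(-118) + 76 = 1092*(-118) + 76 = -128856 + 76 = -128780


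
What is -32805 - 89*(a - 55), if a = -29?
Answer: -25329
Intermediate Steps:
-32805 - 89*(a - 55) = -32805 - 89*(-29 - 55) = -32805 - 89*(-84) = -32805 + 7476 = -25329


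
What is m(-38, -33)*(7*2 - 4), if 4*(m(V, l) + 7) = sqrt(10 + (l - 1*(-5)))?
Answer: -70 + 15*I*sqrt(2)/2 ≈ -70.0 + 10.607*I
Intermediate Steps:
m(V, l) = -7 + sqrt(15 + l)/4 (m(V, l) = -7 + sqrt(10 + (l - 1*(-5)))/4 = -7 + sqrt(10 + (l + 5))/4 = -7 + sqrt(10 + (5 + l))/4 = -7 + sqrt(15 + l)/4)
m(-38, -33)*(7*2 - 4) = (-7 + sqrt(15 - 33)/4)*(7*2 - 4) = (-7 + sqrt(-18)/4)*(14 - 4) = (-7 + (3*I*sqrt(2))/4)*10 = (-7 + 3*I*sqrt(2)/4)*10 = -70 + 15*I*sqrt(2)/2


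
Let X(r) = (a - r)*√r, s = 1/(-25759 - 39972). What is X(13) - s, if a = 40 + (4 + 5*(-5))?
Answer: 1/65731 + 6*√13 ≈ 21.633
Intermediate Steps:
a = 19 (a = 40 + (4 - 25) = 40 - 21 = 19)
s = -1/65731 (s = 1/(-65731) = -1/65731 ≈ -1.5214e-5)
X(r) = √r*(19 - r) (X(r) = (19 - r)*√r = √r*(19 - r))
X(13) - s = √13*(19 - 1*13) - 1*(-1/65731) = √13*(19 - 13) + 1/65731 = √13*6 + 1/65731 = 6*√13 + 1/65731 = 1/65731 + 6*√13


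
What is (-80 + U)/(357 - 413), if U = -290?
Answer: 185/28 ≈ 6.6071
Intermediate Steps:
(-80 + U)/(357 - 413) = (-80 - 290)/(357 - 413) = -370/(-56) = -370*(-1/56) = 185/28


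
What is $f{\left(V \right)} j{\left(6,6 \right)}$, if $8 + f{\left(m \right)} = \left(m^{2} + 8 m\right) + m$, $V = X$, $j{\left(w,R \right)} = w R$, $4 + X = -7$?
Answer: $504$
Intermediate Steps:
$X = -11$ ($X = -4 - 7 = -11$)
$j{\left(w,R \right)} = R w$
$V = -11$
$f{\left(m \right)} = -8 + m^{2} + 9 m$ ($f{\left(m \right)} = -8 + \left(\left(m^{2} + 8 m\right) + m\right) = -8 + \left(m^{2} + 9 m\right) = -8 + m^{2} + 9 m$)
$f{\left(V \right)} j{\left(6,6 \right)} = \left(-8 + \left(-11\right)^{2} + 9 \left(-11\right)\right) 6 \cdot 6 = \left(-8 + 121 - 99\right) 36 = 14 \cdot 36 = 504$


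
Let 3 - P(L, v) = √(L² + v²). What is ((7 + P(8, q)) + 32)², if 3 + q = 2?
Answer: (42 - √65)² ≈ 1151.8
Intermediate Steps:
q = -1 (q = -3 + 2 = -1)
P(L, v) = 3 - √(L² + v²)
((7 + P(8, q)) + 32)² = ((7 + (3 - √(8² + (-1)²))) + 32)² = ((7 + (3 - √(64 + 1))) + 32)² = ((7 + (3 - √65)) + 32)² = ((10 - √65) + 32)² = (42 - √65)²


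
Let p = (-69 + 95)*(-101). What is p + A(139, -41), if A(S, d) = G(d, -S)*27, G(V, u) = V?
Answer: -3733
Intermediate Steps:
A(S, d) = 27*d (A(S, d) = d*27 = 27*d)
p = -2626 (p = 26*(-101) = -2626)
p + A(139, -41) = -2626 + 27*(-41) = -2626 - 1107 = -3733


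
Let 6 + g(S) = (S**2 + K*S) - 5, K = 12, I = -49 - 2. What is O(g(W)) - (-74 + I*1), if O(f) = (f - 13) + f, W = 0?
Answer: 90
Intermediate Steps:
I = -51
g(S) = -11 + S**2 + 12*S (g(S) = -6 + ((S**2 + 12*S) - 5) = -6 + (-5 + S**2 + 12*S) = -11 + S**2 + 12*S)
O(f) = -13 + 2*f (O(f) = (-13 + f) + f = -13 + 2*f)
O(g(W)) - (-74 + I*1) = (-13 + 2*(-11 + 0**2 + 12*0)) - (-74 - 51*1) = (-13 + 2*(-11 + 0 + 0)) - (-74 - 51) = (-13 + 2*(-11)) - 1*(-125) = (-13 - 22) + 125 = -35 + 125 = 90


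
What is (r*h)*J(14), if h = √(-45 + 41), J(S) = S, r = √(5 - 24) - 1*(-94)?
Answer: -28*√19 + 2632*I ≈ -122.05 + 2632.0*I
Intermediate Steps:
r = 94 + I*√19 (r = √(-19) + 94 = I*√19 + 94 = 94 + I*√19 ≈ 94.0 + 4.3589*I)
h = 2*I (h = √(-4) = 2*I ≈ 2.0*I)
(r*h)*J(14) = ((94 + I*√19)*(2*I))*14 = (2*I*(94 + I*√19))*14 = 28*I*(94 + I*√19)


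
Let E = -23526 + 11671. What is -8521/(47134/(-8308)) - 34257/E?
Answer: 420429688789/279386785 ≈ 1504.8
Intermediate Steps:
E = -11855
-8521/(47134/(-8308)) - 34257/E = -8521/(47134/(-8308)) - 34257/(-11855) = -8521/(47134*(-1/8308)) - 34257*(-1/11855) = -8521/(-23567/4154) + 34257/11855 = -8521*(-4154/23567) + 34257/11855 = 35396234/23567 + 34257/11855 = 420429688789/279386785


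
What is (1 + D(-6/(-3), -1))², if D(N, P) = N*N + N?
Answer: 49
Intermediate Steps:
D(N, P) = N + N² (D(N, P) = N² + N = N + N²)
(1 + D(-6/(-3), -1))² = (1 + (-6/(-3))*(1 - 6/(-3)))² = (1 + (-6*(-⅓))*(1 - 6*(-⅓)))² = (1 + 2*(1 + 2))² = (1 + 2*3)² = (1 + 6)² = 7² = 49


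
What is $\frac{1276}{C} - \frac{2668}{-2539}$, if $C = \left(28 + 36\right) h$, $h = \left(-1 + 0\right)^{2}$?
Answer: $\frac{852629}{40624} \approx 20.988$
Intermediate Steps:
$h = 1$ ($h = \left(-1\right)^{2} = 1$)
$C = 64$ ($C = \left(28 + 36\right) 1 = 64 \cdot 1 = 64$)
$\frac{1276}{C} - \frac{2668}{-2539} = \frac{1276}{64} - \frac{2668}{-2539} = 1276 \cdot \frac{1}{64} - - \frac{2668}{2539} = \frac{319}{16} + \frac{2668}{2539} = \frac{852629}{40624}$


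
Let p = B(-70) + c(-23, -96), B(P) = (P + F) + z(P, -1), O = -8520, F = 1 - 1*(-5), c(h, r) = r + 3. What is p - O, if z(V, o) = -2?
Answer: 8361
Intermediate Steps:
c(h, r) = 3 + r
F = 6 (F = 1 + 5 = 6)
B(P) = 4 + P (B(P) = (P + 6) - 2 = (6 + P) - 2 = 4 + P)
p = -159 (p = (4 - 70) + (3 - 96) = -66 - 93 = -159)
p - O = -159 - 1*(-8520) = -159 + 8520 = 8361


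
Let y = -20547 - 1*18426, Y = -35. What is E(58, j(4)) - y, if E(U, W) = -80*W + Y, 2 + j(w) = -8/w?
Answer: 39258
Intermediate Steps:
y = -38973 (y = -20547 - 18426 = -38973)
j(w) = -2 - 8/w
E(U, W) = -35 - 80*W (E(U, W) = -80*W - 35 = -35 - 80*W)
E(58, j(4)) - y = (-35 - 80*(-2 - 8/4)) - 1*(-38973) = (-35 - 80*(-2 - 8*¼)) + 38973 = (-35 - 80*(-2 - 2)) + 38973 = (-35 - 80*(-4)) + 38973 = (-35 + 320) + 38973 = 285 + 38973 = 39258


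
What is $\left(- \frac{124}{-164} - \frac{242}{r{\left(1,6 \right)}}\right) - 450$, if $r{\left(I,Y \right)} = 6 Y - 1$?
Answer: $- \frac{654587}{1435} \approx -456.16$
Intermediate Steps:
$r{\left(I,Y \right)} = -1 + 6 Y$
$\left(- \frac{124}{-164} - \frac{242}{r{\left(1,6 \right)}}\right) - 450 = \left(- \frac{124}{-164} - \frac{242}{-1 + 6 \cdot 6}\right) - 450 = \left(\left(-124\right) \left(- \frac{1}{164}\right) - \frac{242}{-1 + 36}\right) - 450 = \left(\frac{31}{41} - \frac{242}{35}\right) - 450 = - \frac{8837}{1435} - 450 = - \frac{654587}{1435}$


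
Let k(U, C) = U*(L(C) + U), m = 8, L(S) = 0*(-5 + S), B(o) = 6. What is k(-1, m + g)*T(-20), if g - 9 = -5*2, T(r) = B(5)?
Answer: 6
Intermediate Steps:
T(r) = 6
L(S) = 0
g = -1 (g = 9 - 5*2 = 9 - 10 = -1)
k(U, C) = U² (k(U, C) = U*(0 + U) = U*U = U²)
k(-1, m + g)*T(-20) = (-1)²*6 = 1*6 = 6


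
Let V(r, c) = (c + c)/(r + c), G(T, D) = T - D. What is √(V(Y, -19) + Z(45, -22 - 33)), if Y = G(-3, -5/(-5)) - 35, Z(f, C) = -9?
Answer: 11*I*√58/29 ≈ 2.8887*I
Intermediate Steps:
Y = -39 (Y = (-3 - (-5)/(-5)) - 35 = (-3 - (-5)*(-1)/5) - 35 = (-3 - 1*1) - 35 = (-3 - 1) - 35 = -4 - 35 = -39)
V(r, c) = 2*c/(c + r) (V(r, c) = (2*c)/(c + r) = 2*c/(c + r))
√(V(Y, -19) + Z(45, -22 - 33)) = √(2*(-19)/(-19 - 39) - 9) = √(2*(-19)/(-58) - 9) = √(2*(-19)*(-1/58) - 9) = √(19/29 - 9) = √(-242/29) = 11*I*√58/29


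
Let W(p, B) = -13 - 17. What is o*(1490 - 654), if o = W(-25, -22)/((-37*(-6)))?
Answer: -4180/37 ≈ -112.97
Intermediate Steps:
W(p, B) = -30
o = -5/37 (o = -30/((-37*(-6))) = -30/222 = -30*1/222 = -5/37 ≈ -0.13514)
o*(1490 - 654) = -5*(1490 - 654)/37 = -5/37*836 = -4180/37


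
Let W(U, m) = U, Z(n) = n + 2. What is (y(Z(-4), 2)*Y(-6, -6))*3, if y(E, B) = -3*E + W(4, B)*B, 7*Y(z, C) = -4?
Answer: -24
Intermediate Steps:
Z(n) = 2 + n
Y(z, C) = -4/7 (Y(z, C) = (1/7)*(-4) = -4/7)
y(E, B) = -3*E + 4*B
(y(Z(-4), 2)*Y(-6, -6))*3 = ((-3*(2 - 4) + 4*2)*(-4/7))*3 = ((-3*(-2) + 8)*(-4/7))*3 = ((6 + 8)*(-4/7))*3 = (14*(-4/7))*3 = -8*3 = -24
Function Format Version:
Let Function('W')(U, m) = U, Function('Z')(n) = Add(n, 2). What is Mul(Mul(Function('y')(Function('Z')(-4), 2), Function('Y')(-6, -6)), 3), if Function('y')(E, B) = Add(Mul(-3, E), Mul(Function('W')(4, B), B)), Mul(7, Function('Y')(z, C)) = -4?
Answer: -24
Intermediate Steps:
Function('Z')(n) = Add(2, n)
Function('Y')(z, C) = Rational(-4, 7) (Function('Y')(z, C) = Mul(Rational(1, 7), -4) = Rational(-4, 7))
Function('y')(E, B) = Add(Mul(-3, E), Mul(4, B))
Mul(Mul(Function('y')(Function('Z')(-4), 2), Function('Y')(-6, -6)), 3) = Mul(Mul(Add(Mul(-3, Add(2, -4)), Mul(4, 2)), Rational(-4, 7)), 3) = Mul(Mul(Add(Mul(-3, -2), 8), Rational(-4, 7)), 3) = Mul(Mul(Add(6, 8), Rational(-4, 7)), 3) = Mul(Mul(14, Rational(-4, 7)), 3) = Mul(-8, 3) = -24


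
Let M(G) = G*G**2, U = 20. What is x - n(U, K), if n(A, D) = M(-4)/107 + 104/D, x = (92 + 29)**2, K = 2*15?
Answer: 23494201/1605 ≈ 14638.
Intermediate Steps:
K = 30
M(G) = G**3
x = 14641 (x = 121**2 = 14641)
n(A, D) = -64/107 + 104/D (n(A, D) = (-4)**3/107 + 104/D = -64*1/107 + 104/D = -64/107 + 104/D)
x - n(U, K) = 14641 - (-64/107 + 104/30) = 14641 - (-64/107 + 104*(1/30)) = 14641 - (-64/107 + 52/15) = 14641 - 1*4604/1605 = 14641 - 4604/1605 = 23494201/1605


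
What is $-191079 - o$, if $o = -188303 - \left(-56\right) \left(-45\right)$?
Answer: $-256$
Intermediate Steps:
$o = -190823$ ($o = -188303 - 2520 = -190823$)
$-191079 - o = -191079 - -190823 = -191079 + 190823 = -256$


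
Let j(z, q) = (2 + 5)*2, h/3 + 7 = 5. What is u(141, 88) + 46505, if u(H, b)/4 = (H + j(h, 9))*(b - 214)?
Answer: -31615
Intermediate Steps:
h = -6 (h = -21 + 3*5 = -21 + 15 = -6)
j(z, q) = 14 (j(z, q) = 7*2 = 14)
u(H, b) = 4*(-214 + b)*(14 + H) (u(H, b) = 4*((H + 14)*(b - 214)) = 4*((14 + H)*(-214 + b)) = 4*((-214 + b)*(14 + H)) = 4*(-214 + b)*(14 + H))
u(141, 88) + 46505 = (-11984 - 856*141 + 56*88 + 4*141*88) + 46505 = (-11984 - 120696 + 4928 + 49632) + 46505 = -78120 + 46505 = -31615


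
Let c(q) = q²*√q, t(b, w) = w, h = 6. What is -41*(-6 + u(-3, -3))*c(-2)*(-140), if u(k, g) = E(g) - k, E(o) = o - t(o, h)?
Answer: -275520*I*√2 ≈ -3.8964e+5*I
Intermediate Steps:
E(o) = -6 + o (E(o) = o - 1*6 = o - 6 = -6 + o)
u(k, g) = -6 + g - k (u(k, g) = (-6 + g) - k = -6 + g - k)
c(q) = q^(5/2)
-41*(-6 + u(-3, -3))*c(-2)*(-140) = -41*(-6 + (-6 - 3 - 1*(-3)))*(-2)^(5/2)*(-140) = -41*(-6 + (-6 - 3 + 3))*4*I*√2*(-140) = -41*(-6 - 6)*4*I*√2*(-140) = -(-492)*4*I*√2*(-140) = -(-1968)*I*√2*(-140) = (1968*I*√2)*(-140) = -275520*I*√2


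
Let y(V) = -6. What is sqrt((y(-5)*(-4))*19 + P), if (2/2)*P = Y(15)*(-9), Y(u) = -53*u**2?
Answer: sqrt(107781) ≈ 328.30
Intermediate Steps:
P = 107325 (P = -53*15**2*(-9) = -53*225*(-9) = -11925*(-9) = 107325)
sqrt((y(-5)*(-4))*19 + P) = sqrt(-6*(-4)*19 + 107325) = sqrt(24*19 + 107325) = sqrt(456 + 107325) = sqrt(107781)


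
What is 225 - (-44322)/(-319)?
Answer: 27453/319 ≈ 86.060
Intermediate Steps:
225 - (-44322)/(-319) = 225 - (-44322)*(-1)/319 = 225 - 89*498/319 = 225 - 44322/319 = 27453/319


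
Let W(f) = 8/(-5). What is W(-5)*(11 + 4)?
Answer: -24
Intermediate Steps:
W(f) = -8/5 (W(f) = 8*(-1/5) = -8/5)
W(-5)*(11 + 4) = -8*(11 + 4)/5 = -8/5*15 = -24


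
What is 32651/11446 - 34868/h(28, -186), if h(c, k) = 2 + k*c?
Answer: 284540117/29793938 ≈ 9.5503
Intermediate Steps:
h(c, k) = 2 + c*k
32651/11446 - 34868/h(28, -186) = 32651/11446 - 34868/(2 + 28*(-186)) = 32651*(1/11446) - 34868/(2 - 5208) = 32651/11446 - 34868/(-5206) = 32651/11446 - 34868*(-1/5206) = 32651/11446 + 17434/2603 = 284540117/29793938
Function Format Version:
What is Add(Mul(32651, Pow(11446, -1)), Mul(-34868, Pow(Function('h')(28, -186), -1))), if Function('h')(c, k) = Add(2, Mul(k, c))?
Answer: Rational(284540117, 29793938) ≈ 9.5503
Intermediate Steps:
Function('h')(c, k) = Add(2, Mul(c, k))
Add(Mul(32651, Pow(11446, -1)), Mul(-34868, Pow(Function('h')(28, -186), -1))) = Add(Mul(32651, Pow(11446, -1)), Mul(-34868, Pow(Add(2, Mul(28, -186)), -1))) = Add(Mul(32651, Rational(1, 11446)), Mul(-34868, Pow(Add(2, -5208), -1))) = Add(Rational(32651, 11446), Mul(-34868, Pow(-5206, -1))) = Add(Rational(32651, 11446), Mul(-34868, Rational(-1, 5206))) = Add(Rational(32651, 11446), Rational(17434, 2603)) = Rational(284540117, 29793938)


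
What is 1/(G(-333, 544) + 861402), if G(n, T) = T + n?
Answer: 1/861613 ≈ 1.1606e-6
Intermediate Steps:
1/(G(-333, 544) + 861402) = 1/((544 - 333) + 861402) = 1/(211 + 861402) = 1/861613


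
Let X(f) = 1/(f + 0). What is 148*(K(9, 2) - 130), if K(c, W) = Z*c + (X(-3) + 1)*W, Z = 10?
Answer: -17168/3 ≈ -5722.7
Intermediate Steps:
X(f) = 1/f
K(c, W) = 10*c + 2*W/3 (K(c, W) = 10*c + (1/(-3) + 1)*W = 10*c + (-⅓ + 1)*W = 10*c + 2*W/3)
148*(K(9, 2) - 130) = 148*((10*9 + (⅔)*2) - 130) = 148*((90 + 4/3) - 130) = 148*(274/3 - 130) = 148*(-116/3) = -17168/3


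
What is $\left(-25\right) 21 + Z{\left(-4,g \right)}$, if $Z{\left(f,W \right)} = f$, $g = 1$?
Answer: $-529$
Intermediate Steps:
$\left(-25\right) 21 + Z{\left(-4,g \right)} = \left(-25\right) 21 - 4 = -525 - 4 = -529$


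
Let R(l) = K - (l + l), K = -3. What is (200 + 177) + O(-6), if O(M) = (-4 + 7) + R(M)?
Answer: 389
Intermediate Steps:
R(l) = -3 - 2*l (R(l) = -3 - (l + l) = -3 - 2*l)
O(M) = -2*M (O(M) = (-4 + 7) + (-3 - 2*M) = 3 + (-3 - 2*M) = -2*M)
(200 + 177) + O(-6) = (200 + 177) - 2*(-6) = 377 + 12 = 389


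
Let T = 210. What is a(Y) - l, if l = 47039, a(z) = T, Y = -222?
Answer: -46829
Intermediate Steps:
a(z) = 210
a(Y) - l = 210 - 1*47039 = 210 - 47039 = -46829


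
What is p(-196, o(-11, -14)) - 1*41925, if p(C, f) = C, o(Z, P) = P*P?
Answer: -42121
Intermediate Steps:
o(Z, P) = P**2
p(-196, o(-11, -14)) - 1*41925 = -196 - 1*41925 = -196 - 41925 = -42121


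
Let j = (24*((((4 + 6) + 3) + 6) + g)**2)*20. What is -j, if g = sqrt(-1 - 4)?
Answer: -170880 - 18240*I*sqrt(5) ≈ -1.7088e+5 - 40786.0*I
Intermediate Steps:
g = I*sqrt(5) (g = sqrt(-5) = I*sqrt(5) ≈ 2.2361*I)
j = 480*(19 + I*sqrt(5))**2 (j = (24*((((4 + 6) + 3) + 6) + I*sqrt(5))**2)*20 = (24*(((10 + 3) + 6) + I*sqrt(5))**2)*20 = (24*((13 + 6) + I*sqrt(5))**2)*20 = (24*(19 + I*sqrt(5))**2)*20 = 480*(19 + I*sqrt(5))**2 ≈ 1.7088e+5 + 40786.0*I)
-j = -(170880 + 18240*I*sqrt(5)) = -170880 - 18240*I*sqrt(5)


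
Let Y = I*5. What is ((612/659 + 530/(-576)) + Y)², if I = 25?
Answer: 562905091835641/36021003264 ≈ 15627.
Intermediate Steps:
Y = 125 (Y = 25*5 = 125)
((612/659 + 530/(-576)) + Y)² = ((612/659 + 530/(-576)) + 125)² = ((612*(1/659) + 530*(-1/576)) + 125)² = ((612/659 - 265/288) + 125)² = (1621/189792 + 125)² = (23725621/189792)² = 562905091835641/36021003264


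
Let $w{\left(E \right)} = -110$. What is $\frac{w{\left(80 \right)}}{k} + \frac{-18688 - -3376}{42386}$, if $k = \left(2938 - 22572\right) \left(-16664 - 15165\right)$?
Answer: $- \frac{2392235448823}{6622076954549} \approx -0.36125$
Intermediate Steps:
$k = 624930586$ ($k = \left(-19634\right) \left(-31829\right) = 624930586$)
$\frac{w{\left(80 \right)}}{k} + \frac{-18688 - -3376}{42386} = - \frac{110}{624930586} + \frac{-18688 - -3376}{42386} = \left(-110\right) \frac{1}{624930586} + \left(-18688 + 3376\right) \frac{1}{42386} = - \frac{55}{312465293} - \frac{7656}{21193} = - \frac{2392235448823}{6622076954549}$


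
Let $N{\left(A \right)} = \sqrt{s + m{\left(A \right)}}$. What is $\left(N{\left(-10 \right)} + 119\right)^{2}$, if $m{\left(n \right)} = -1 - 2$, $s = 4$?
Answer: $14400$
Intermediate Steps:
$m{\left(n \right)} = -3$
$N{\left(A \right)} = 1$ ($N{\left(A \right)} = \sqrt{4 - 3} = \sqrt{1} = 1$)
$\left(N{\left(-10 \right)} + 119\right)^{2} = \left(1 + 119\right)^{2} = 120^{2} = 14400$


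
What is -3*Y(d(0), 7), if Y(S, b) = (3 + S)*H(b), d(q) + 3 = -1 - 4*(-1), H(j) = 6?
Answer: -54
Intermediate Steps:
d(q) = 0 (d(q) = -3 + (-1 - 4*(-1)) = -3 + (-1 + 4) = -3 + 3 = 0)
Y(S, b) = 18 + 6*S (Y(S, b) = (3 + S)*6 = 18 + 6*S)
-3*Y(d(0), 7) = -3*(18 + 6*0) = -3*(18 + 0) = -3*18 = -54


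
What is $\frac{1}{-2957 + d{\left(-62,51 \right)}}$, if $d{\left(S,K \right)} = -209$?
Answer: $- \frac{1}{3166} \approx -0.00031586$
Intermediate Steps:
$\frac{1}{-2957 + d{\left(-62,51 \right)}} = \frac{1}{-2957 - 209} = \frac{1}{-3166} = - \frac{1}{3166}$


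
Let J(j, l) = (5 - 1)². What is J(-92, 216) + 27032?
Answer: 27048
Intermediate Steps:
J(j, l) = 16 (J(j, l) = 4² = 16)
J(-92, 216) + 27032 = 16 + 27032 = 27048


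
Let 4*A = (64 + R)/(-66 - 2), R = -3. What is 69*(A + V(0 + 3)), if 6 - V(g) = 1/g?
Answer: 102143/272 ≈ 375.53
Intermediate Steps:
V(g) = 6 - 1/g
A = -61/272 (A = ((64 - 3)/(-66 - 2))/4 = (61/(-68))/4 = (61*(-1/68))/4 = (¼)*(-61/68) = -61/272 ≈ -0.22426)
69*(A + V(0 + 3)) = 69*(-61/272 + (6 - 1/(0 + 3))) = 69*(-61/272 + (6 - 1/3)) = 69*(-61/272 + (6 - 1*⅓)) = 69*(-61/272 + (6 - ⅓)) = 69*(-61/272 + 17/3) = 69*(4441/816) = 102143/272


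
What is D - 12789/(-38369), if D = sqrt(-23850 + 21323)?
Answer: 12789/38369 + 19*I*sqrt(7) ≈ 0.33332 + 50.269*I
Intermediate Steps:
D = 19*I*sqrt(7) (D = sqrt(-2527) = 19*I*sqrt(7) ≈ 50.269*I)
D - 12789/(-38369) = 19*I*sqrt(7) - 12789/(-38369) = 19*I*sqrt(7) - 12789*(-1)/38369 = 19*I*sqrt(7) - 1*(-12789/38369) = 19*I*sqrt(7) + 12789/38369 = 12789/38369 + 19*I*sqrt(7)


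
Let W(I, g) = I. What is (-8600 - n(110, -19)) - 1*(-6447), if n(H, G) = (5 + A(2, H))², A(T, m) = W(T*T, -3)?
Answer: -2234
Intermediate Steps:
A(T, m) = T² (A(T, m) = T*T = T²)
n(H, G) = 81 (n(H, G) = (5 + 2²)² = (5 + 4)² = 9² = 81)
(-8600 - n(110, -19)) - 1*(-6447) = (-8600 - 1*81) - 1*(-6447) = (-8600 - 81) + 6447 = -8681 + 6447 = -2234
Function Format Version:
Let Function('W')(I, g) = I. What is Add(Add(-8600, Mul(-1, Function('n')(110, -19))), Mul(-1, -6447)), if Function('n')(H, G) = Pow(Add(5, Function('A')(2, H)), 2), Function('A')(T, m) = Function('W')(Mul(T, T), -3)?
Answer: -2234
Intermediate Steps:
Function('A')(T, m) = Pow(T, 2) (Function('A')(T, m) = Mul(T, T) = Pow(T, 2))
Function('n')(H, G) = 81 (Function('n')(H, G) = Pow(Add(5, Pow(2, 2)), 2) = Pow(Add(5, 4), 2) = Pow(9, 2) = 81)
Add(Add(-8600, Mul(-1, Function('n')(110, -19))), Mul(-1, -6447)) = Add(Add(-8600, Mul(-1, 81)), Mul(-1, -6447)) = Add(Add(-8600, -81), 6447) = Add(-8681, 6447) = -2234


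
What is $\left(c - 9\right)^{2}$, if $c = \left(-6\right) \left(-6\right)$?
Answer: $729$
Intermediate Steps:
$c = 36$
$\left(c - 9\right)^{2} = \left(36 - 9\right)^{2} = 27^{2} = 729$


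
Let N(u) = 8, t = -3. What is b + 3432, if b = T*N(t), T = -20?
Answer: 3272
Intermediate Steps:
b = -160 (b = -20*8 = -160)
b + 3432 = -160 + 3432 = 3272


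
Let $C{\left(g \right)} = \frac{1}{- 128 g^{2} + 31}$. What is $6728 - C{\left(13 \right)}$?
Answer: $\frac{145331529}{21601} \approx 6728.0$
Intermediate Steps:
$C{\left(g \right)} = \frac{1}{31 - 128 g^{2}}$
$6728 - C{\left(13 \right)} = 6728 - - \frac{1}{-31 + 128 \cdot 13^{2}} = 6728 - - \frac{1}{-31 + 128 \cdot 169} = 6728 - - \frac{1}{-31 + 21632} = 6728 - - \frac{1}{21601} = 6728 + \frac{1}{21601} = \frac{145331529}{21601}$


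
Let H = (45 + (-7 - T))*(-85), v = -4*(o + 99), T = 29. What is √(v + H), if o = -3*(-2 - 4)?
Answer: 3*I*√137 ≈ 35.114*I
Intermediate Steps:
o = 18 (o = -3*(-6) = 18)
v = -468 (v = -4*(18 + 99) = -4*117 = -468)
H = -765 (H = (45 + (-7 - 1*29))*(-85) = (45 + (-7 - 29))*(-85) = (45 - 36)*(-85) = 9*(-85) = -765)
√(v + H) = √(-468 - 765) = √(-1233) = 3*I*√137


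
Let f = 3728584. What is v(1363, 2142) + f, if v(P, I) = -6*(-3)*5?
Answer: 3728674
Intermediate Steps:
v(P, I) = 90 (v(P, I) = 18*5 = 90)
v(1363, 2142) + f = 90 + 3728584 = 3728674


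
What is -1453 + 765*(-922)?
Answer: -706783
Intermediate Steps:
-1453 + 765*(-922) = -1453 - 705330 = -706783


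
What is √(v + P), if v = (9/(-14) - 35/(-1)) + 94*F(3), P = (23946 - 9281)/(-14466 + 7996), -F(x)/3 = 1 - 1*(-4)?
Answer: 2*I*√7065865002/4529 ≈ 37.12*I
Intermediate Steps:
F(x) = -15 (F(x) = -3*(1 - 1*(-4)) = -3*(1 + 4) = -3*5 = -15)
P = -2933/1294 (P = 14665/(-6470) = 14665*(-1/6470) = -2933/1294 ≈ -2.2666)
v = -19259/14 (v = (9/(-14) - 35/(-1)) + 94*(-15) = (9*(-1/14) - 35*(-1)) - 1410 = (-9/14 + 35) - 1410 = 481/14 - 1410 = -19259/14 ≈ -1375.6)
√(v + P) = √(-19259/14 - 2933/1294) = √(-6240552/4529) = 2*I*√7065865002/4529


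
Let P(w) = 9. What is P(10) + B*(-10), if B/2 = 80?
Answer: -1591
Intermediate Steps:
B = 160 (B = 2*80 = 160)
P(10) + B*(-10) = 9 + 160*(-10) = 9 - 1600 = -1591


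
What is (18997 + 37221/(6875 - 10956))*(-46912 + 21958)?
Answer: -1933673881344/4081 ≈ -4.7382e+8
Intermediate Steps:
(18997 + 37221/(6875 - 10956))*(-46912 + 21958) = (18997 + 37221/(-4081))*(-24954) = (18997 + 37221*(-1/4081))*(-24954) = (18997 - 37221/4081)*(-24954) = (77489536/4081)*(-24954) = -1933673881344/4081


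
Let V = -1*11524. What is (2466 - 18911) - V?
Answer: -4921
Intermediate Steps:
V = -11524
(2466 - 18911) - V = (2466 - 18911) - 1*(-11524) = -16445 + 11524 = -4921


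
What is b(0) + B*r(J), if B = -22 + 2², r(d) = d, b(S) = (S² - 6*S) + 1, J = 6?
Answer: -107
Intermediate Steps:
b(S) = 1 + S² - 6*S
B = -18 (B = -22 + 4 = -18)
b(0) + B*r(J) = (1 + 0² - 6*0) - 18*6 = (1 + 0 + 0) - 108 = 1 - 108 = -107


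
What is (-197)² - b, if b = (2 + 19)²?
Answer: 38368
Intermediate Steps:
b = 441 (b = 21² = 441)
(-197)² - b = (-197)² - 1*441 = 38809 - 441 = 38368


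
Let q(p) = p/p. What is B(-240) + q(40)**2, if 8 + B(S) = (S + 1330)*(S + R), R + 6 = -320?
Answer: -616947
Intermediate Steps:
R = -326 (R = -6 - 320 = -326)
q(p) = 1
B(S) = -8 + (-326 + S)*(1330 + S) (B(S) = -8 + (S + 1330)*(S - 326) = -8 + (1330 + S)*(-326 + S) = -8 + (-326 + S)*(1330 + S))
B(-240) + q(40)**2 = (-433588 + (-240)**2 + 1004*(-240)) + 1**2 = (-433588 + 57600 - 240960) + 1 = -616948 + 1 = -616947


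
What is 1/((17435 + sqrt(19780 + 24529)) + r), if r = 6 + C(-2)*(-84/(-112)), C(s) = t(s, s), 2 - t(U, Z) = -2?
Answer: 17444/304248827 - sqrt(44309)/304248827 ≈ 5.6643e-5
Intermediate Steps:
t(U, Z) = 4 (t(U, Z) = 2 - 1*(-2) = 2 + 2 = 4)
C(s) = 4
r = 9 (r = 6 + 4*(-84/(-112)) = 6 + 4*(-84*(-1/112)) = 6 + 4*(3/4) = 6 + 3 = 9)
1/((17435 + sqrt(19780 + 24529)) + r) = 1/((17435 + sqrt(19780 + 24529)) + 9) = 1/((17435 + sqrt(44309)) + 9) = 1/(17444 + sqrt(44309))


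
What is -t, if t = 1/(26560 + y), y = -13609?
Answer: -1/12951 ≈ -7.7214e-5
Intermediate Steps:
t = 1/12951 (t = 1/(26560 - 13609) = 1/12951 ≈ 7.7214e-5)
-t = -1*1/12951 = -1/12951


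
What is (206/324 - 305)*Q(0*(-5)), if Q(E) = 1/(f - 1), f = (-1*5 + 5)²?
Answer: 49307/162 ≈ 304.36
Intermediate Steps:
f = 0 (f = (-5 + 5)² = 0² = 0)
Q(E) = -1 (Q(E) = 1/(0 - 1) = 1/(-1) = -1)
(206/324 - 305)*Q(0*(-5)) = (206/324 - 305)*(-1) = (206*(1/324) - 305)*(-1) = (103/162 - 305)*(-1) = -49307/162*(-1) = 49307/162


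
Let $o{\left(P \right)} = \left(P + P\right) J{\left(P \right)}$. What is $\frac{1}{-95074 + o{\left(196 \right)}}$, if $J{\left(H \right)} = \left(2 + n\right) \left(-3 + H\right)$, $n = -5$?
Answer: $- \frac{1}{322042} \approx -3.1052 \cdot 10^{-6}$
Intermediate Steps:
$J{\left(H \right)} = 9 - 3 H$ ($J{\left(H \right)} = \left(2 - 5\right) \left(-3 + H\right) = - 3 \left(-3 + H\right) = 9 - 3 H$)
$o{\left(P \right)} = 2 P \left(9 - 3 P\right)$ ($o{\left(P \right)} = \left(P + P\right) \left(9 - 3 P\right) = 2 P \left(9 - 3 P\right)$)
$\frac{1}{-95074 + o{\left(196 \right)}} = \frac{1}{-95074 + 6 \cdot 196 \left(3 - 196\right)} = \frac{1}{-95074 + 6 \cdot 196 \left(-193\right)} = \frac{1}{-95074 - 226968} = \frac{1}{-322042} = - \frac{1}{322042}$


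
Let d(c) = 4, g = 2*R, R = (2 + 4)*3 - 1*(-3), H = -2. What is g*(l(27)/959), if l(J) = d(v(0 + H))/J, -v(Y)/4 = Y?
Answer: 8/1233 ≈ 0.0064882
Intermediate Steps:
v(Y) = -4*Y
R = 21 (R = 6*3 + 3 = 18 + 3 = 21)
g = 42 (g = 2*21 = 42)
l(J) = 4/J
g*(l(27)/959) = 42*((4/27)/959) = 42*((4*(1/27))*(1/959)) = 42*((4/27)*(1/959)) = 42*(4/25893) = 8/1233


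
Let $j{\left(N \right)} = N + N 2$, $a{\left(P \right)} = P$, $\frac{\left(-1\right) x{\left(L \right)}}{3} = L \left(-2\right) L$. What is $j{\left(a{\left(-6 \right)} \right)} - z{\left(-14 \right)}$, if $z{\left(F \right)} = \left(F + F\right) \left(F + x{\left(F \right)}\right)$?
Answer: $32518$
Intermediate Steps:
$x{\left(L \right)} = 6 L^{2}$ ($x{\left(L \right)} = - 3 L \left(-2\right) L = - 3 - 2 L L = - 3 \left(- 2 L^{2}\right) = 6 L^{2}$)
$j{\left(N \right)} = 3 N$ ($j{\left(N \right)} = N + 2 N = 3 N$)
$z{\left(F \right)} = 2 F \left(F + 6 F^{2}\right)$ ($z{\left(F \right)} = \left(F + F\right) \left(F + 6 F^{2}\right) = 2 F \left(F + 6 F^{2}\right)$)
$j{\left(a{\left(-6 \right)} \right)} - z{\left(-14 \right)} = 3 \left(-6\right) - \left(-14\right)^{2} \left(2 + 12 \left(-14\right)\right) = -18 - 196 \left(2 - 168\right) = -18 - 196 \left(-166\right) = -18 - -32536 = -18 + 32536 = 32518$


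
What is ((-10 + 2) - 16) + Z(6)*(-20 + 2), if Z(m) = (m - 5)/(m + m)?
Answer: -51/2 ≈ -25.500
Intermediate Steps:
Z(m) = (-5 + m)/(2*m) (Z(m) = (-5 + m)/((2*m)) = (-5 + m)*(1/(2*m)) = (-5 + m)/(2*m))
((-10 + 2) - 16) + Z(6)*(-20 + 2) = ((-10 + 2) - 16) + ((½)*(-5 + 6)/6)*(-20 + 2) = (-8 - 16) + ((½)*(⅙)*1)*(-18) = -24 + (1/12)*(-18) = -24 - 3/2 = -51/2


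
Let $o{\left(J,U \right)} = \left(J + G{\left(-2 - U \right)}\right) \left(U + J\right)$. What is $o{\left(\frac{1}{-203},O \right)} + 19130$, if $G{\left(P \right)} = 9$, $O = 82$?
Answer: $\frac{818721940}{41209} \approx 19868.0$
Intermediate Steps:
$o{\left(J,U \right)} = \left(9 + J\right) \left(J + U\right)$ ($o{\left(J,U \right)} = \left(J + 9\right) \left(U + J\right) = \left(9 + J\right) \left(J + U\right)$)
$o{\left(\frac{1}{-203},O \right)} + 19130 = \left(\left(\frac{1}{-203}\right)^{2} + \frac{9}{-203} + 9 \cdot 82 + \frac{1}{-203} \cdot 82\right) + 19130 = \left(\left(- \frac{1}{203}\right)^{2} + 9 \left(- \frac{1}{203}\right) + 738 - \frac{82}{203}\right) + 19130 = \left(\frac{1}{41209} - \frac{9}{203} + 738 - \frac{82}{203}\right) + 19130 = \frac{30393770}{41209} + 19130 = \frac{818721940}{41209}$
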